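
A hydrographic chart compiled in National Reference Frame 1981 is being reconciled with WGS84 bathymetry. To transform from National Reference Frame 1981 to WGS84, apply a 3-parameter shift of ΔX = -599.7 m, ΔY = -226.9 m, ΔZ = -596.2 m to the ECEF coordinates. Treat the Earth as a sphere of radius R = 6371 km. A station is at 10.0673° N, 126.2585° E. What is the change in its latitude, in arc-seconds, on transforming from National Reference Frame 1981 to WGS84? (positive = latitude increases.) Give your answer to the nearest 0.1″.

sin φ = 0.174805, cos φ = 0.984603, sin λ = 0.806357, cos λ = -0.591429.
North component: ΔN = −sin φ cos λ·ΔX − sin φ sin λ·ΔY + cos φ·ΔZ = −(0.174805)(-0.591429)(-599.7) − (0.174805)(0.806357)(-226.9) + (0.984603)(-596.2) = -617.04 m.
1° of latitude spans πR/180 = 111195 m, so Δφ = -617.04 / 111195 × 3600 = -19.977″.

Δφ = -20.0″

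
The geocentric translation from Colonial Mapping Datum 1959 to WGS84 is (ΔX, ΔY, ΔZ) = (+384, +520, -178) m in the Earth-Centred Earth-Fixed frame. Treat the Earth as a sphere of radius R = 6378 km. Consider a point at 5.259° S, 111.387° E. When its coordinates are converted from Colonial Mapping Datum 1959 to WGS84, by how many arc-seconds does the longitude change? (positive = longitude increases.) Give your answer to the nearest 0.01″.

sin φ = -0.091658, cos φ = 0.995791, sin λ = 0.931139, cos λ = -0.364666.
East component: ΔE = −sin λ·ΔX + cos λ·ΔY = −(0.931139)(384) + (-0.364666)(520) = -547.18 m.
1° of latitude spans πR/180 = 111317 m; at latitude φ, 1° of longitude spans that × cos φ = 110848.5 m, so Δλ = -547.18 / 110848.5 × 3600 = -17.771″.

Δλ = -17.77″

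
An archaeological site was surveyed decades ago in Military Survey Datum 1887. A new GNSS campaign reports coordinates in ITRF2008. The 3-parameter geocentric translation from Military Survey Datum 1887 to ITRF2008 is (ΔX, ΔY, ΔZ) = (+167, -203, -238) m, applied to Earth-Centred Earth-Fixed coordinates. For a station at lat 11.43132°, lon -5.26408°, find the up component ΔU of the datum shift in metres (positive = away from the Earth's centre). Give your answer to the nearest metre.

ΔU = 134 m

At φ = 11.43132°, λ = -5.26408°: sin φ = 0.198193, cos φ = 0.980163, sin λ = -0.091746, cos λ = 0.995782.
ΔU = cos φ cos λ·ΔX + cos φ sin λ·ΔY + sin φ·ΔZ = (0.980163)(0.995782)(167) + (0.980163)(-0.091746)(-203) + (0.198193)(-238) = 134.08 m.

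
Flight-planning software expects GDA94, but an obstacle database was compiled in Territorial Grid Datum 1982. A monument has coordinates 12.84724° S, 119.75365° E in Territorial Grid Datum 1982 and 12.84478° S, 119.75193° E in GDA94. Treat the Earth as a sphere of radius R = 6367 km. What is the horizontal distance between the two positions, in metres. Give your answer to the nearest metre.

Δφ = -12.84478° − -12.84724° = +0.00246°; Δλ = 119.75193° − 119.75365° = -0.00172°.
1° along a meridian = πR/180 = 111125 m.
ΔN = Δφ × 111125 = 273.4 m; ΔE = Δλ × 111125 × cos(-12.84724°) = -0.00172 × 111125 × 0.974966 = -186.4 m.
Distance = √(ΔE² + ΔN²) = √((-186.4)² + 273.4²) = 330.8 m.

331 m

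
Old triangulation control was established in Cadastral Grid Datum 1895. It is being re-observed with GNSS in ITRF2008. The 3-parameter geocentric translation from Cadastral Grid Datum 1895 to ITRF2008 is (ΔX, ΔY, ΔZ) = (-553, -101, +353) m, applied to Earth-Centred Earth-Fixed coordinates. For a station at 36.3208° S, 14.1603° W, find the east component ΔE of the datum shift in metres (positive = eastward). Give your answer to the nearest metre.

ΔE = -233 m

At φ = -36.3208°, λ = -14.1603°: sin φ = -0.592306, cos φ = 0.805713, sin λ = -0.244636, cos λ = 0.969615.
ΔE = −sin λ·ΔX + cos λ·ΔY = −(-0.244636)·(-553) + (0.969615)·(-101) = -233.21 m.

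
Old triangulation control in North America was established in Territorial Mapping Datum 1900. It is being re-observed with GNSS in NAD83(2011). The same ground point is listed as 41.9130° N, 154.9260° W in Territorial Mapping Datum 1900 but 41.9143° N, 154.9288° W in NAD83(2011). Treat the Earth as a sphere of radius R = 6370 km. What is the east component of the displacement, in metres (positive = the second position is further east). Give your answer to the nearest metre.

ΔE = -232 m

Δφ = 41.9143° − 41.9130° = +0.0013°; Δλ = -154.9288° − -154.9260° = -0.0028°.
1° along a meridian = πR/180 = 111177 m.
ΔN = Δφ × 111177 = 144.5 m; ΔE = Δλ × 111177 × cos(41.9130°) = -0.0028 × 111177 × 0.744160 = -231.7 m.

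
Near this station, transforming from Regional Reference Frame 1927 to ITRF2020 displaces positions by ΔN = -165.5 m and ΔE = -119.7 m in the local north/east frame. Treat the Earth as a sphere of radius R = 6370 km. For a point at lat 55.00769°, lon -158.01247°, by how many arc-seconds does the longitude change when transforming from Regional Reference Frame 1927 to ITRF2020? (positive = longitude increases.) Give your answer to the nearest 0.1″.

Δλ = -6.8″

At latitude 55.00769°, cos φ = 0.573466.
One radian of longitude at latitude φ spans R cos φ, so Δλ = ΔE / (R cos φ) = -119.7 / (6370000 × 0.573466) = -3.2768e-05 rad = -6.759″.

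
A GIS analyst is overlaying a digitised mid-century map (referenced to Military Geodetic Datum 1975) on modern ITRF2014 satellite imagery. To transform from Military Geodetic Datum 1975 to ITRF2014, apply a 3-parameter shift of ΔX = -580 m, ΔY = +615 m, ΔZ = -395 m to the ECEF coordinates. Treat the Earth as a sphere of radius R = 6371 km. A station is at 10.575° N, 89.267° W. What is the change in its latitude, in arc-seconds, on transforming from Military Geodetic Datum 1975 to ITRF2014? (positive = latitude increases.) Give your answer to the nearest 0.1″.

sin φ = 0.183522, cos φ = 0.983016, sin λ = -0.999918, cos λ = 0.012793.
North component: ΔN = −sin φ cos λ·ΔX − sin φ sin λ·ΔY + cos φ·ΔZ = −(0.183522)(0.012793)(-580) − (0.183522)(-0.999918)(615) + (0.983016)(-395) = -274.07 m.
1° of latitude spans πR/180 = 111195 m, so Δφ = -274.07 / 111195 × 3600 = -8.873″.

Δφ = -8.9″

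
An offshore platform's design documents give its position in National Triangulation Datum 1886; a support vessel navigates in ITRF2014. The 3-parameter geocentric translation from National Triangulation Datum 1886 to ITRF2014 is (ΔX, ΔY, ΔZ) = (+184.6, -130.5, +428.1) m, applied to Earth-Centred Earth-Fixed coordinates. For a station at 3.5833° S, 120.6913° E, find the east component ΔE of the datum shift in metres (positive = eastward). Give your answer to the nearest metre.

At φ = -3.5833°, λ = 120.6913°: sin φ = -0.062500, cos φ = 0.998045, sin λ = 0.859930, cos λ = -0.510412.
ΔE = −sin λ·ΔX + cos λ·ΔY = −(0.859930)·(184.6) + (-0.510412)·(-130.5) = -92.13 m.

ΔE = -92 m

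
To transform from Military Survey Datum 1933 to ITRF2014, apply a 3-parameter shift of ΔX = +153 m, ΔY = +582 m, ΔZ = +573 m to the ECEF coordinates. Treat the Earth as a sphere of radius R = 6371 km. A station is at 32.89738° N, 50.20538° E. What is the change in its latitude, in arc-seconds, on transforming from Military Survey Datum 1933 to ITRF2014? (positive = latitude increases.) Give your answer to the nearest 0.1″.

Δφ = 6.0″

sin φ = 0.543136, cos φ = 0.839645, sin λ = 0.768344, cos λ = 0.640038.
North component: ΔN = −sin φ cos λ·ΔX − sin φ sin λ·ΔY + cos φ·ΔZ = −(0.543136)(0.640038)(153) − (0.543136)(0.768344)(582) + (0.839645)(573) = 185.05 m.
1° of latitude spans πR/180 = 111195 m, so Δφ = 185.05 / 111195 × 3600 = 5.991″.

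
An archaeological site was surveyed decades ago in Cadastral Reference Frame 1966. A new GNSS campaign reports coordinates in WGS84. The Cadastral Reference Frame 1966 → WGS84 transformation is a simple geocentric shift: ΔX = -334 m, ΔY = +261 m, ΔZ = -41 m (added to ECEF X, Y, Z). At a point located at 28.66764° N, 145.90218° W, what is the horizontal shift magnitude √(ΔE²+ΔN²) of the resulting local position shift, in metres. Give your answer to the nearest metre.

415 m

The local east axis at (φ, λ) is (−sin λ, cos λ, 0), so ΔE = −sin(-145.90218°)·(-334) + cos(-145.90218°)·261 = -403.37 m.
The local north axis is (−sin φ cos λ, −sin φ sin λ, cos φ), giving ΔN = -132.683 + 70.193 − 35.974 = -98.46 m.
Horizontal magnitude = √(ΔE² + ΔN²) = √((-403.37)² + (-98.46)²) = 415.22 m.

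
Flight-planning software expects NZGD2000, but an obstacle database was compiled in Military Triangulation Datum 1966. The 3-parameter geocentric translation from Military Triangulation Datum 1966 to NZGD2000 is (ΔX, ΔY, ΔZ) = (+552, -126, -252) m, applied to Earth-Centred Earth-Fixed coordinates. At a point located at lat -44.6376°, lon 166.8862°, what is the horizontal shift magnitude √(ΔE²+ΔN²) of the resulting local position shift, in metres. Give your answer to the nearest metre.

577 m

The local east axis at (φ, λ) is (−sin λ, cos λ, 0), so ΔE = −sin(166.8862°)·552 + cos(166.8862°)·(-126) = -2.53 m.
The local north axis is (−sin φ cos λ, −sin φ sin λ, cos φ), giving ΔN = -377.732 − 20.086 − 179.314 = -577.13 m.
Horizontal magnitude = √(ΔE² + ΔN²) = √((-2.53)² + (-577.13)²) = 577.14 m.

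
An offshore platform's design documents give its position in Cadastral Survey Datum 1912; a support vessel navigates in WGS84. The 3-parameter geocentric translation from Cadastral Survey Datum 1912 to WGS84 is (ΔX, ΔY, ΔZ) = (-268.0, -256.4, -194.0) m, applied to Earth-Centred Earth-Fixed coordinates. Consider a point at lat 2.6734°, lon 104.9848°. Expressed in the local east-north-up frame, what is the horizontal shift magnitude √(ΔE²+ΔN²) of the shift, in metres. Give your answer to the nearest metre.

374 m

The local east axis at (φ, λ) is (−sin λ, cos λ, 0), so ΔE = −sin(104.9848°)·(-268.0) + cos(104.9848°)·(-256.4) = 325.18 m.
The local north axis is (−sin φ cos λ, −sin φ sin λ, cos φ), giving ΔN = -3.232 + 11.553 − 193.789 = -185.47 m.
Horizontal magnitude = √(ΔE² + ΔN²) = √(325.18² + (-185.47)²) = 374.36 m.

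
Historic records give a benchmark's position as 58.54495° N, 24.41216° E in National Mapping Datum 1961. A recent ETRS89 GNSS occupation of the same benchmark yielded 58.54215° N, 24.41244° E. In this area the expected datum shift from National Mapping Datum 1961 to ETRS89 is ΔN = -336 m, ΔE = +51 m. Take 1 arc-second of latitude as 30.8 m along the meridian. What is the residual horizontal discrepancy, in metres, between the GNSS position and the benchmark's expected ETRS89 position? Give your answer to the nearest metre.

43 m

Observed coordinate differences: Δφ = -0.00280°, Δλ = +0.00028°.
Converting to metres (1° lat = 110880 m, cos φ = 0.521829): observed ΔN = -310.5 m, observed ΔE = 16.2 m.
Subtracting the expected shift leaves a residual of -310.5 − (-336) = 25.5 m north and 16.2 − (51) = -34.8 m east.
Residual distance = √(25.5² + (-34.8)²) = 43.2 m.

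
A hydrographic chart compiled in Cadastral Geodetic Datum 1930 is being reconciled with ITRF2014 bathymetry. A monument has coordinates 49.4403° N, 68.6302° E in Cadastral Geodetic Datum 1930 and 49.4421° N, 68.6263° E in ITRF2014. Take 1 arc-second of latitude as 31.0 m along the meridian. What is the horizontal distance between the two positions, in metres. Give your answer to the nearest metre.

Δφ = 49.4421° − 49.4403° = +0.0018°; Δλ = 68.6263° − 68.6302° = -0.0039°.
1° of latitude = 3600 × 31.00 = 111600 m.
ΔN = Δφ × 111600 = 200.9 m; ΔE = Δλ × 111600 × cos(49.4403°) = -0.0039 × 111600 × 0.650240 = -283.0 m.
Distance = √(ΔE² + ΔN²) = √((-283.0)² + 200.9²) = 347.1 m.

347 m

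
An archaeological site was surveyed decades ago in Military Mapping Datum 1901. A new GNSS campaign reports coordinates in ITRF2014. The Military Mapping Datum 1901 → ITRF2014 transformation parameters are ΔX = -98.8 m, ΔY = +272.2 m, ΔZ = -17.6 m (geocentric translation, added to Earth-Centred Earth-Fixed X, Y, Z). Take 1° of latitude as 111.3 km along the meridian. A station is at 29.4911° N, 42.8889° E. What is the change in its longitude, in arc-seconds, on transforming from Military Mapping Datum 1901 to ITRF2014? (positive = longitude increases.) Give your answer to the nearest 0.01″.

sin φ = 0.492288, cos φ = 0.870432, sin λ = 0.680579, cos λ = 0.732675.
East component: ΔE = −sin λ·ΔX + cos λ·ΔY = −(0.680579)(-98.8) + (0.732675)(272.2) = 266.68 m.
1° of latitude spans 111300 m; at latitude φ, 1° of longitude spans that × cos φ = 96879.1 m, so Δλ = 266.68 / 96879.1 × 3600 = 9.910″.

Δλ = 9.91″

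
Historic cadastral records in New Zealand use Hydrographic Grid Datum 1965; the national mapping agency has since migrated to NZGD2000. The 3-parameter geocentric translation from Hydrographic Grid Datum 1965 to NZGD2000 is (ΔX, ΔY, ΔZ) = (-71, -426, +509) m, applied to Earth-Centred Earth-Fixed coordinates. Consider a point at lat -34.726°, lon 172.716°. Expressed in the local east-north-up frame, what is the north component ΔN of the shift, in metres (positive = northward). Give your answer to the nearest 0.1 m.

ΔN = 427.7 m

The local north axis is (−sin φ cos λ, −sin φ sin λ, cos φ), giving ΔN = 40.119 − 30.768 + 418.340 = 427.69 m.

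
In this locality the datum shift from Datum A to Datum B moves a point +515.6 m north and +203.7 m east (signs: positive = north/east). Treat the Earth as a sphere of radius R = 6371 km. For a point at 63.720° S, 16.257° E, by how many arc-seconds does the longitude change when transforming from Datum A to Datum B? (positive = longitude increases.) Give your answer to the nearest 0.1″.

At latitude -63.720°, cos φ = 0.442758.
One radian of longitude at latitude φ spans R cos φ, so Δλ = ΔE / (R cos φ) = 203.7 / (6371000 × 0.442758) = 7.2213e-05 rad = 14.895″.

Δλ = 14.9″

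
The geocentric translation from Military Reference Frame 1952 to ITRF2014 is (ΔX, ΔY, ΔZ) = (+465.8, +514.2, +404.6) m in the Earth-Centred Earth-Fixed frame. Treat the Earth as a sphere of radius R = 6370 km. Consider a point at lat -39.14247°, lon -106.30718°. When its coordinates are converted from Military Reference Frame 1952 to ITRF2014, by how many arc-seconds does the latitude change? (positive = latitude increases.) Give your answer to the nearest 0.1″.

Δφ = -2.6″

sin φ = -0.631251, cos φ = 0.775579, sin λ = -0.959770, cos λ = -0.280787.
North component: ΔN = −sin φ cos λ·ΔX − sin φ sin λ·ΔY + cos φ·ΔZ = −(-0.631251)(-0.280787)(465.8) − (-0.631251)(-0.959770)(514.2) + (0.775579)(404.6) = -80.29 m.
1° of latitude spans πR/180 = 111177 m, so Δφ = -80.29 / 111177 × 3600 = -2.600″.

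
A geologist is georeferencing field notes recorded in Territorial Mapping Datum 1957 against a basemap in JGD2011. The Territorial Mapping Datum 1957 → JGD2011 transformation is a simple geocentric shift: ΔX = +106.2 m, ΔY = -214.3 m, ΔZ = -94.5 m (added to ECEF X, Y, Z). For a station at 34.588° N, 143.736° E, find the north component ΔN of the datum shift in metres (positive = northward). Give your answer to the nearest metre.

ΔN = 43 m

At φ = 34.588°, λ = 143.736°: sin φ = 0.567671, cos φ = 0.823255, sin λ = 0.591507, cos λ = -0.806300.
ΔN = −sin φ cos λ·ΔX − sin φ sin λ·ΔY + cos φ·ΔZ = −(0.567671)(-0.806300)(106.2) − (0.567671)(0.591507)(-214.3) + (0.823255)(-94.5) = 42.77 m.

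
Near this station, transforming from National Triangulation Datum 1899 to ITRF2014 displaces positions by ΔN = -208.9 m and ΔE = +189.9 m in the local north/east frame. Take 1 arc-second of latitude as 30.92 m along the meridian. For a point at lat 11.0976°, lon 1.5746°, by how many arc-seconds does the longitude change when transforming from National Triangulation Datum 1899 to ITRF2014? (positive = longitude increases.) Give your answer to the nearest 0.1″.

Δλ = 6.3″

At latitude 11.0976°, cos φ = 0.981301.
1″ of longitude at this latitude = 30.92 × cos φ = 30.3418 m, so Δλ = 189.9 / 30.3418 = 6.259″.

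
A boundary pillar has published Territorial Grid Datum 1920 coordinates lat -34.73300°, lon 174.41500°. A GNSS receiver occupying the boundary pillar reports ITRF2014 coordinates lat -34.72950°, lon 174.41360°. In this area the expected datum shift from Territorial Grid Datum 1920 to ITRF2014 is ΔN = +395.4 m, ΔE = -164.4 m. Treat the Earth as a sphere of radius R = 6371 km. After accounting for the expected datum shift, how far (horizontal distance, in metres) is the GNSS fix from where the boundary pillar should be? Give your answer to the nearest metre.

Observed coordinate differences: Δφ = +0.00350°, Δλ = -0.00140°.
Converting to metres (1° lat = 111195 m, cos φ = 0.821816): observed ΔN = 389.2 m, observed ΔE = -127.9 m.
Subtracting the expected shift leaves a residual of 389.2 − (395.4) = -6.2 m north and -127.9 − (-164.4) = 36.5 m east.
Residual distance = √((-6.2)² + 36.5²) = 37.0 m.

37 m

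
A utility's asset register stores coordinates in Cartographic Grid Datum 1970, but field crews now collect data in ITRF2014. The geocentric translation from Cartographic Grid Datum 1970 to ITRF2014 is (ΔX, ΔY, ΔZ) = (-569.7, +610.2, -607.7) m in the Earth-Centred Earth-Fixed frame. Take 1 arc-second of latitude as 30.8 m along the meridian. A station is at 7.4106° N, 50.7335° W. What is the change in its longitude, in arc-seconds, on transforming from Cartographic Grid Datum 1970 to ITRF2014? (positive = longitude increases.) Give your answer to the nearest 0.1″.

sin φ = 0.128979, cos φ = 0.991647, sin λ = -0.774210, cos λ = 0.632928.
East component: ΔE = −sin λ·ΔX + cos λ·ΔY = −(-0.774210)(-569.7) + (0.632928)(610.2) = -54.85 m.
1° of latitude spans 3600 × 30.80 = 110880 m; at latitude φ, 1° of longitude spans that × cos φ = 109953.9 m, so Δλ = -54.85 / 109953.9 × 3600 = -1.796″.

Δλ = -1.8″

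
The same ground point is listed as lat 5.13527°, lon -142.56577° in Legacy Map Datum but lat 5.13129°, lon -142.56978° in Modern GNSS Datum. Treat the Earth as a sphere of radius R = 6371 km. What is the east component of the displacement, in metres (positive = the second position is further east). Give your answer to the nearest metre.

Δφ = 5.13129° − 5.13527° = -0.00398°; Δλ = -142.56978° − -142.56577° = -0.00401°.
1° along a meridian = πR/180 = 111195 m.
ΔN = Δφ × 111195 = -442.6 m; ΔE = Δλ × 111195 × cos(5.13527°) = -0.00401 × 111195 × 0.995986 = -444.1 m.

ΔE = -444 m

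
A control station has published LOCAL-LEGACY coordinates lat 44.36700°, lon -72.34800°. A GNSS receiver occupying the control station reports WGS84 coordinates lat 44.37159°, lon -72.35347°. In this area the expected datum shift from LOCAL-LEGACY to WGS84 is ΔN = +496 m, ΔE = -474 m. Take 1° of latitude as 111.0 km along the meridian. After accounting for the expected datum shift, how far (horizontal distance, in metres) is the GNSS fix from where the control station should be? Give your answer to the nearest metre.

Observed coordinate differences: Δφ = +0.00459°, Δλ = -0.00547°.
Converting to metres (1° lat = 111000 m, cos φ = 0.714876): observed ΔN = 509.5 m, observed ΔE = -434.1 m.
Subtracting the expected shift leaves a residual of 509.5 − (496) = 13.5 m north and -434.1 − (-474) = 39.9 m east.
Residual distance = √(13.5² + 39.9²) = 42.2 m.

42 m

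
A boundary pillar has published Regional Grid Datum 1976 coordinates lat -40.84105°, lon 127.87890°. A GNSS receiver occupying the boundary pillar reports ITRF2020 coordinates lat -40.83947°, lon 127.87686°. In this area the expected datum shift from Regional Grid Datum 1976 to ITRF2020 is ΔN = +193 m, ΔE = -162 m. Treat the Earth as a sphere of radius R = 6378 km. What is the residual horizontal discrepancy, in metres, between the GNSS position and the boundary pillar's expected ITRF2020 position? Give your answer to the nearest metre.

20 m

Observed coordinate differences: Δφ = +0.00158°, Δλ = -0.00204°.
Converting to metres (1° lat = 111317 m, cos φ = 0.756527): observed ΔN = 175.9 m, observed ΔE = -171.8 m.
Subtracting the expected shift leaves a residual of 175.9 − (193) = -17.1 m north and -171.8 − (-162) = -9.8 m east.
Residual distance = √((-17.1)² + (-9.8)²) = 19.7 m.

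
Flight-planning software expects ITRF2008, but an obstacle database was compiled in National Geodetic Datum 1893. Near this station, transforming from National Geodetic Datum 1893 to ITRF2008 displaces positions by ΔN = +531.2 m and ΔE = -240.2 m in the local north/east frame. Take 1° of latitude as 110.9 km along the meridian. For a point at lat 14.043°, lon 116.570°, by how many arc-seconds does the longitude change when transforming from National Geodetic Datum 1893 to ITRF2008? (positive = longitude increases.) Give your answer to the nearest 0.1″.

Δλ = -8.0″

At latitude 14.043°, cos φ = 0.970114.
1° of longitude at this latitude = 110.9 × cos φ = 107.59 km, so Δλ = -240.2 / 107585.6 = -0.0022326° = -8.038″.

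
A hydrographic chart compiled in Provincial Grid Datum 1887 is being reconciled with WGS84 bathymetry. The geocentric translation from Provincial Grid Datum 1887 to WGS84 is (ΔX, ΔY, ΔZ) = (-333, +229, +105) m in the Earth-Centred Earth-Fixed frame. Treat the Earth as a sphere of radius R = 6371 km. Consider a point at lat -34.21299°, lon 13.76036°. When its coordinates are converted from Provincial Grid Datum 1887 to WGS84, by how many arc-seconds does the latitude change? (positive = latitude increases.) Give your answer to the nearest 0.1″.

sin φ = -0.562271, cos φ = 0.826953, sin λ = 0.237862, cos λ = 0.971299.
North component: ΔN = −sin φ cos λ·ΔX − sin φ sin λ·ΔY + cos φ·ΔZ = −(-0.562271)(0.971299)(-333) − (-0.562271)(0.237862)(229) + (0.826953)(105) = -64.41 m.
1° of latitude spans πR/180 = 111195 m, so Δφ = -64.41 / 111195 × 3600 = -2.085″.

Δφ = -2.1″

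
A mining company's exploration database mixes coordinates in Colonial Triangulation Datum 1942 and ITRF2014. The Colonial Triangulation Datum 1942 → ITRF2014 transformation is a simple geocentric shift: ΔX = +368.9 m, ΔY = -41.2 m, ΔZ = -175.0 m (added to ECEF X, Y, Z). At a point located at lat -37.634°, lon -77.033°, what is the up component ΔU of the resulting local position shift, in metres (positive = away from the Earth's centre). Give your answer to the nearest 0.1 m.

The local up (radial) axis is (cos φ cos λ, cos φ sin λ, sin φ), giving ΔU = 65.554 + 31.795 + 106.858 = 204.21 m.

ΔU = 204.2 m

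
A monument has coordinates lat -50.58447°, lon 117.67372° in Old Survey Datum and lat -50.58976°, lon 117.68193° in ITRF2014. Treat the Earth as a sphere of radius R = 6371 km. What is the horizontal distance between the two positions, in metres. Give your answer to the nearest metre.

Δφ = -50.58976° − -50.58447° = -0.00529°; Δλ = 117.68193° − 117.67372° = +0.00821°.
1° along a meridian = πR/180 = 111195 m.
ΔN = Δφ × 111195 = -588.2 m; ΔE = Δλ × 111195 × cos(-50.58447°) = +0.00821 × 111195 × 0.634940 = 579.6 m.
Distance = √(ΔE² + ΔN²) = √(579.6² + (-588.2)²) = 825.8 m.

826 m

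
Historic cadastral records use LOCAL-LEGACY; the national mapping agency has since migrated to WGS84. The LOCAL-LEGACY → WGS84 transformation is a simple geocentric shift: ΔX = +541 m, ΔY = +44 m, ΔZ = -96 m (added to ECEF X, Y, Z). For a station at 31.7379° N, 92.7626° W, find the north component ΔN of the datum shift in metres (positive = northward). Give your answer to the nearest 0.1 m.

The local north axis is (−sin φ cos λ, −sin φ sin λ, cos φ), giving ΔN = 13.716 + 23.119 − 81.644 = -44.81 m.

ΔN = -44.8 m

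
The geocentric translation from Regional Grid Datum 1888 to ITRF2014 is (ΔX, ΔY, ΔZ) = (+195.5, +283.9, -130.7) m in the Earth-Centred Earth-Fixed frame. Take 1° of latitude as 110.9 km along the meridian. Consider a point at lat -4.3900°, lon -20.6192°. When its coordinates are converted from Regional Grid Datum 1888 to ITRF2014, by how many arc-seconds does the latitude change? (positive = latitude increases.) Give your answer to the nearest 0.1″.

Δφ = -4.0″

sin φ = -0.076545, cos φ = 0.997066, sin λ = -0.352155, cos λ = 0.935942.
North component: ΔN = −sin φ cos λ·ΔX − sin φ sin λ·ΔY + cos φ·ΔZ = −(-0.076545)(0.935942)(195.5) − (-0.076545)(-0.352155)(283.9) + (0.997066)(-130.7) = -123.96 m.
1° of latitude spans 110900 m, so Δφ = -123.96 / 110900 × 3600 = -4.024″.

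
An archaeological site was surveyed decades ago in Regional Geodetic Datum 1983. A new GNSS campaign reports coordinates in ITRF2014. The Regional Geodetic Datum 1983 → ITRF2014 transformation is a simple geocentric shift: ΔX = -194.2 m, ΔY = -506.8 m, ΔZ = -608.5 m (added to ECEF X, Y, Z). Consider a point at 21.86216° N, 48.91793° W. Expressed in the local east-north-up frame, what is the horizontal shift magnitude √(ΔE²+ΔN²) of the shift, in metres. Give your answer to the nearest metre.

815 m

The local east axis at (φ, λ) is (−sin λ, cos λ, 0), so ΔE = −sin(-48.91793°)·(-194.2) + cos(-48.91793°)·(-506.8) = -479.42 m.
The local north axis is (−sin φ cos λ, −sin φ sin λ, cos φ), giving ΔN = 47.521 − 142.251 − 564.738 = -659.47 m.
Horizontal magnitude = √(ΔE² + ΔN²) = √((-479.42)² + (-659.47)²) = 815.32 m.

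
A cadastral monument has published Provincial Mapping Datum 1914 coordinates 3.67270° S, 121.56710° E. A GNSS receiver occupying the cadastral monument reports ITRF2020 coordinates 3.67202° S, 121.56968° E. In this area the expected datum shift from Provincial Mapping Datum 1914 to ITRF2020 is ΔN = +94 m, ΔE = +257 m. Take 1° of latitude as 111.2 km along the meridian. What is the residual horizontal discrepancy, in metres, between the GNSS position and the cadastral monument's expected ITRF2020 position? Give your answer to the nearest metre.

35 m

Observed coordinate differences: Δφ = +0.00068°, Δλ = +0.00258°.
Converting to metres (1° lat = 111200 m, cos φ = 0.997946): observed ΔN = 75.6 m, observed ΔE = 286.3 m.
Subtracting the expected shift leaves a residual of 75.6 − (94) = -18.4 m north and 286.3 − (257) = 29.3 m east.
Residual distance = √((-18.4)² + 29.3²) = 34.6 m.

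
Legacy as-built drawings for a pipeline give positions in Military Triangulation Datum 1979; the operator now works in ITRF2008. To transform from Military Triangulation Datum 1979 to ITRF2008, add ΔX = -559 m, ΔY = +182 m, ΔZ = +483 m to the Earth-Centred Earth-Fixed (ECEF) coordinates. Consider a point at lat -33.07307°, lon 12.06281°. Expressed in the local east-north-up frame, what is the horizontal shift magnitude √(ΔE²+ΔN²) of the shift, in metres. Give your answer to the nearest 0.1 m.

At φ = -33.07307°, λ = 12.06281°: sin φ = -0.545708, cos φ = 0.837975, sin λ = 0.208984, cos λ = 0.977919.
ΔE = −sin λ·ΔX + cos λ·ΔY = −(0.208984)·(-559) + (0.977919)·(182) = 294.80 m.
ΔN = −sin φ cos λ·ΔX − sin φ sin λ·ΔY + cos φ·ΔZ = −(-0.545708)(0.977919)(-559) − (-0.545708)(0.208984)(182) + (0.837975)(483) = 127.18 m.
Horizontal magnitude = √(ΔE² + ΔN²) = √(294.80² + 127.18²) = 321.07 m.

321.1 m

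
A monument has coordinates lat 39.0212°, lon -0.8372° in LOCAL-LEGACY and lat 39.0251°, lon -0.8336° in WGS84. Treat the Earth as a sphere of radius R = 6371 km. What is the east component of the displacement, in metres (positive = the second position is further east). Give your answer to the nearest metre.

Δφ = 39.0251° − 39.0212° = +0.0039°; Δλ = -0.8336° − -0.8372° = +0.0036°.
1° along a meridian = πR/180 = 111195 m.
ΔN = Δφ × 111195 = 433.7 m; ΔE = Δλ × 111195 × cos(39.0212°) = +0.0036 × 111195 × 0.776913 = 311.0 m.

ΔE = 311 m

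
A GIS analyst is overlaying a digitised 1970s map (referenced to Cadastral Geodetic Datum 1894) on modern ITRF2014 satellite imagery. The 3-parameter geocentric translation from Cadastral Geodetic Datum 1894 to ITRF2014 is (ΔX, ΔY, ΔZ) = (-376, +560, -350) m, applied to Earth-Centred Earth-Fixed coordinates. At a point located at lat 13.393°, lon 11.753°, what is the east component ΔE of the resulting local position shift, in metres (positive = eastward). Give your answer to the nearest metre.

ΔE = 625 m

The local east axis at (φ, λ) is (−sin λ, cos λ, 0), so ΔE = −sin(11.753°)·(-376) + cos(11.753°)·560 = 624.85 m.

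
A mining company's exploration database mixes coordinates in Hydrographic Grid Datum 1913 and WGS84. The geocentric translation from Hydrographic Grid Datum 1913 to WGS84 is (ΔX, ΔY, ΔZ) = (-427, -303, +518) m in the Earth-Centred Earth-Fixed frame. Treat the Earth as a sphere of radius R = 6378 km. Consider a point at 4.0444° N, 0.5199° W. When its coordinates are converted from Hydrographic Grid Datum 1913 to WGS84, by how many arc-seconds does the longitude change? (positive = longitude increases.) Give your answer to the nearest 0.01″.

sin φ = 0.070529, cos φ = 0.997510, sin λ = -0.009074, cos λ = 0.999959.
East component: ΔE = −sin λ·ΔX + cos λ·ΔY = −(-0.009074)(-427) + (0.999959)(-303) = -306.86 m.
1° of latitude spans πR/180 = 111317 m; at latitude φ, 1° of longitude spans that × cos φ = 111039.9 m, so Δλ = -306.86 / 111039.9 × 3600 = -9.949″.

Δλ = -9.95″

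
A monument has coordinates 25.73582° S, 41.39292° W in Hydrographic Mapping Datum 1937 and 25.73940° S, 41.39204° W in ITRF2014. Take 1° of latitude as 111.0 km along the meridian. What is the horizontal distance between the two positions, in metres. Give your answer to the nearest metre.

Δφ = -25.73940° − -25.73582° = -0.00358°; Δλ = -41.39204° − -41.39292° = +0.00088°.
ΔN = Δφ × 111000 = -397.4 m; ΔE = Δλ × 111000 × cos(-25.73582°) = +0.00088 × 111000 × 0.900806 = 88.0 m.
Distance = √(ΔE² + ΔN²) = √(88.0² + (-397.4)²) = 407.0 m.

407 m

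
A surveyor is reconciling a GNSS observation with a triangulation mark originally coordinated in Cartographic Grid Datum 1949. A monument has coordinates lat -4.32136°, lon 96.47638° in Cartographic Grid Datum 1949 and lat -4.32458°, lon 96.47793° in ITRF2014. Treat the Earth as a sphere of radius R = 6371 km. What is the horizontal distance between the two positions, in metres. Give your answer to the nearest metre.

397 m

Δφ = -4.32458° − -4.32136° = -0.00322°; Δλ = 96.47793° − 96.47638° = +0.00155°.
1° along a meridian = πR/180 = 111195 m.
ΔN = Δφ × 111195 = -358.0 m; ΔE = Δλ × 111195 × cos(-4.32136°) = +0.00155 × 111195 × 0.997157 = 171.9 m.
Distance = √(ΔE² + ΔN²) = √(171.9² + (-358.0)²) = 397.2 m.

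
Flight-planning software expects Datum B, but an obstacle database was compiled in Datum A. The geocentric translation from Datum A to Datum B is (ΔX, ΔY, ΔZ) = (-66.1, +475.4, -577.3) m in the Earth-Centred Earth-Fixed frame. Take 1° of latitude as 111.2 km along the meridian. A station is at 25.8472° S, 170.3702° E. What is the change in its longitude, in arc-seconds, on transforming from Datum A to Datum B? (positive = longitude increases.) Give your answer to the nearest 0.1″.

Δλ = -16.5″

sin φ = -0.435973, cos φ = 0.899960, sin λ = 0.167282, cos λ = -0.985909.
East component: ΔE = −sin λ·ΔX + cos λ·ΔY = −(0.167282)(-66.1) + (-0.985909)(475.4) = -457.64 m.
1° of latitude spans 111200 m; at latitude φ, 1° of longitude spans that × cos φ = 100075.5 m, so Δλ = -457.64 / 100075.5 × 3600 = -16.463″.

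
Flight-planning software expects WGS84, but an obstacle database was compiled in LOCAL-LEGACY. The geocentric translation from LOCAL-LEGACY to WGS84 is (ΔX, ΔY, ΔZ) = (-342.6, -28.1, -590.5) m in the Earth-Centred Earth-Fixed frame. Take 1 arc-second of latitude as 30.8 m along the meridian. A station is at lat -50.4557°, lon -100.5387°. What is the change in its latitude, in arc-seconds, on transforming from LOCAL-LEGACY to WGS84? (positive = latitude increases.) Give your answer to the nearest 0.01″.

Δφ = -9.95″

sin φ = -0.771133, cos φ = 0.636675, sin λ = -0.983132, cos λ = -0.182900.
North component: ΔN = −sin φ cos λ·ΔX − sin φ sin λ·ΔY + cos φ·ΔZ = −(-0.771133)(-0.182900)(-342.6) − (-0.771133)(-0.983132)(-28.1) + (0.636675)(-590.5) = -306.33 m.
1° of latitude spans 3600 × 30.80 = 110880 m, so Δφ = -306.33 / 110880 × 3600 = -9.946″.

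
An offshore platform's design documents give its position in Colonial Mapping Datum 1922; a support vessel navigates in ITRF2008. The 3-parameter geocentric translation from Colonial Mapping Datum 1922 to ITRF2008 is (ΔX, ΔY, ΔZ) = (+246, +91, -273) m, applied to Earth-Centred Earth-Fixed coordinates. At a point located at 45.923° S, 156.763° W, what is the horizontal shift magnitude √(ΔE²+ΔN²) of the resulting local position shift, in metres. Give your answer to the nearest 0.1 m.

378.3 m

The local east axis at (φ, λ) is (−sin λ, cos λ, 0), so ΔE = −sin(-156.763°)·246 + cos(-156.763°)·91 = 13.44 m.
The local north axis is (−sin φ cos λ, −sin φ sin λ, cos φ), giving ΔN = -162.392 − 25.793 − 189.905 = -378.09 m.
Horizontal magnitude = √(ΔE² + ΔN²) = √(13.44² + (-378.09)²) = 378.33 m.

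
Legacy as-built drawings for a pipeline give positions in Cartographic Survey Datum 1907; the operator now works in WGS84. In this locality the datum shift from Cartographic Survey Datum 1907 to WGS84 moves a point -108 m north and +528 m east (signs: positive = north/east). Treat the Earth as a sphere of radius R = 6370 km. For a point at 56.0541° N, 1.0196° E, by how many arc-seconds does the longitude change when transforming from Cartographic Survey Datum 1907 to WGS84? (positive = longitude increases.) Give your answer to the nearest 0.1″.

Δλ = 30.6″

At latitude 56.0541°, cos φ = 0.558410.
One radian of longitude at latitude φ spans R cos φ, so Δλ = ΔE / (R cos φ) = 528.0 / (6370000 × 0.558410) = 1.4844e-04 rad = 30.617″.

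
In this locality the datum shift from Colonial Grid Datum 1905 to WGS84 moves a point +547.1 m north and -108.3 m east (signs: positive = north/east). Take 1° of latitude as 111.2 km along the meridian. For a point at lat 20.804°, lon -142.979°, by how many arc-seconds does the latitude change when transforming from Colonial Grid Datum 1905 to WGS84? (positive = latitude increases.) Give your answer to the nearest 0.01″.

Δφ = 17.71″

1° of latitude = 111.2 km, so Δφ = 547.1 / 111200 = 0.0049200° = 17.712″.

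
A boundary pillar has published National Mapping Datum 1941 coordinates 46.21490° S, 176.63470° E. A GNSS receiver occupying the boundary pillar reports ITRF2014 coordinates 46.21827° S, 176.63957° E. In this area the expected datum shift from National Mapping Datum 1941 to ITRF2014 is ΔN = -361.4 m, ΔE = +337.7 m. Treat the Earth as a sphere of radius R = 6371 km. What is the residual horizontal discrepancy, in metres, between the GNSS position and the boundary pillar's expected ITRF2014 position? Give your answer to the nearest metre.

Observed coordinate differences: Δφ = -0.00337°, Δλ = +0.00487°.
Converting to metres (1° lat = 111195 m, cos φ = 0.691955): observed ΔN = -374.7 m, observed ΔE = 374.7 m.
Subtracting the expected shift leaves a residual of -374.7 − (-361.4) = -13.3 m north and 374.7 − (337.7) = 37.0 m east.
Residual distance = √((-13.3)² + 37.0²) = 39.3 m.

39 m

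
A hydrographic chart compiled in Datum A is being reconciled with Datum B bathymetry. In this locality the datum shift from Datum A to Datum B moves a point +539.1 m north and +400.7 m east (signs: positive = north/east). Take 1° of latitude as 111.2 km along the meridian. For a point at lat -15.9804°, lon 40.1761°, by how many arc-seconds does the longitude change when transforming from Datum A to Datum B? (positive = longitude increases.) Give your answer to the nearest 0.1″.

Δλ = 13.5″

At latitude -15.9804°, cos φ = 0.961356.
1° of longitude at this latitude = 111.2 × cos φ = 106.90 km, so Δλ = 400.7 / 106902.8 = 0.0037483° = 13.494″.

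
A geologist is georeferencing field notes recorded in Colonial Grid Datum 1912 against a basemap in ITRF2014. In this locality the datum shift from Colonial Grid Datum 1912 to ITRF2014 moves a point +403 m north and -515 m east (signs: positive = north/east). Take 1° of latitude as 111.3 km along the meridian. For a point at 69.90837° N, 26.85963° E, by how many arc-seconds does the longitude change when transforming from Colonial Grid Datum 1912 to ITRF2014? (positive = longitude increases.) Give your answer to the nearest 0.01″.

At latitude 69.90837°, cos φ = 0.343523.
1° of longitude at this latitude = 111.3 × cos φ = 38.23 km, so Δλ = -515.0 / 38234.1 = -0.0134697° = -48.491″.

Δλ = -48.49″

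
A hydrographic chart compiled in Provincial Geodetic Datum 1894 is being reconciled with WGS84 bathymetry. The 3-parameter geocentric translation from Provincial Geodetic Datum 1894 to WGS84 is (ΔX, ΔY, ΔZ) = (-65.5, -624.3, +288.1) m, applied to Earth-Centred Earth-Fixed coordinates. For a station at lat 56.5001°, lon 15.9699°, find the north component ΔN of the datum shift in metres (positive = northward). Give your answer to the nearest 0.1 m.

At φ = 56.5001°, λ = 15.9699°: sin φ = 0.833887, cos φ = 0.551936, sin λ = 0.275132, cos λ = 0.961406.
ΔN = −sin φ cos λ·ΔX − sin φ sin λ·ΔY + cos φ·ΔZ = −(0.833887)(0.961406)(-65.5) − (0.833887)(0.275132)(-624.3) + (0.551936)(288.1) = 354.76 m.

ΔN = 354.8 m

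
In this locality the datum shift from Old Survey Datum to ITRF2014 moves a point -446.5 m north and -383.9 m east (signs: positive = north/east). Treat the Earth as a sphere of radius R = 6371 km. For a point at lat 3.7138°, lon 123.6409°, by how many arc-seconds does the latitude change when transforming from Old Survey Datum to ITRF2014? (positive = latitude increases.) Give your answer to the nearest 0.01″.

Δφ = -14.46″

On a sphere of radius R, 1 rad of latitude = R, so Δφ = ΔN / R = -446.5 / 6371000 = -7.0083e-05 rad = -14.456″.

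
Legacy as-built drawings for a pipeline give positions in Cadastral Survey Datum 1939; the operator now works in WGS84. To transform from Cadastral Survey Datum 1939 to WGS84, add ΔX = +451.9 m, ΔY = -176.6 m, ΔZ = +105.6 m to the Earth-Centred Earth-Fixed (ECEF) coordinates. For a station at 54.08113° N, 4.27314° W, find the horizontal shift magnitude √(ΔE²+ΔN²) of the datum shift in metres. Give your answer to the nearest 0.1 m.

344.5 m

The local east axis at (φ, λ) is (−sin λ, cos λ, 0), so ΔE = −sin(-4.27314°)·451.9 + cos(-4.27314°)·(-176.6) = -142.44 m.
The local north axis is (−sin φ cos λ, −sin φ sin λ, cos φ), giving ΔN = -364.953 − 10.657 + 61.949 = -313.66 m.
Horizontal magnitude = √(ΔE² + ΔN²) = √((-142.44)² + (-313.66)²) = 344.49 m.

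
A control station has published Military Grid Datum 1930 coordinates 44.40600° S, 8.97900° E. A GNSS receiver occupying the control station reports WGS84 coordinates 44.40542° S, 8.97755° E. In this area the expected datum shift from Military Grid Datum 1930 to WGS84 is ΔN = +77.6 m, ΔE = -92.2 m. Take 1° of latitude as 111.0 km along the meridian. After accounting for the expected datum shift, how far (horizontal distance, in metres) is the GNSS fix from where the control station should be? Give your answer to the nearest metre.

26 m

Observed coordinate differences: Δφ = +0.00058°, Δλ = -0.00145°.
Converting to metres (1° lat = 111000 m, cos φ = 0.714399): observed ΔN = 64.4 m, observed ΔE = -115.0 m.
Subtracting the expected shift leaves a residual of 64.4 − (77.6) = -13.2 m north and -115.0 − (-92.2) = -22.8 m east.
Residual distance = √((-13.2)² + (-22.8)²) = 26.3 m.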